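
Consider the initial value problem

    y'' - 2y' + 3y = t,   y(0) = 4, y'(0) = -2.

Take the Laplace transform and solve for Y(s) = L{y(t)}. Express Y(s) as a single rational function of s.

Y(s) = (4*s^3 - 10*s^2 + 1)/(s^4 - 2*s^3 + 3*s^2)

Laplace-transform each side.
The derivative rules (L{y''} = s^2 Y - s·y(0) - y'(0) and L{y'} = sY - y(0), with y(0) = 4, y'(0) = -2) turn the left side into (s^2 - 2*s + 3)Y - (4*s - 10).
The right side is L{t} = s^(-2).
So (s^2 - 2*s + 3)Y = s^(-2) + (4*s - 10).
Divide through and combine into a single rational function.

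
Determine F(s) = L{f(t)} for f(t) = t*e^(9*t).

L{e^(9t)} = 1/(s - 9).
Then apply L{t·g(t)} = -d/ds[G(s)] with G(s) = 1/(s - 9):
differentiating 1 time and applying the sign gives (s - 9)^(-2).

F(s) = (s - 9)^(-2)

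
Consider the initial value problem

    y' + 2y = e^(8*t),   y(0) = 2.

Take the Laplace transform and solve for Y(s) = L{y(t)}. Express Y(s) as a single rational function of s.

Y(s) = (2*s - 15)/(s^2 - 6*s - 16)

Apply the Laplace transform to the equation.
With L{y'} = sY - y(0) = sY - 2: the LHS transforms to (s + 2)Y - (2).
The right side is L{e^(8*t)} = 1/(s - 8).
So (s + 2)Y = 1/(s - 8) + (2).
Divide through and combine into a single rational function.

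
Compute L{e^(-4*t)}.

L{1} = 1/s.
By the first shifting theorem, multiplying by e^(-4t) replaces s with s + 4.

1/(s + 4)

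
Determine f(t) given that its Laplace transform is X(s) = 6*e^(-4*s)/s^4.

The factor e^(-4s) signals a time shift by c = 4 (second shifting theorem).
L{t^3} = 3!/s^4 = 6/s^4, so L^-1{6/s^4} = t^3.
Hence the inverse is u(t - 4) times that function evaluated at t - 4.

f(t) = Heaviside(t - 4)*((t - 4)^3)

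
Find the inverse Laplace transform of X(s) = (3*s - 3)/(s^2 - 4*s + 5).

3*exp(2*t)*sin(t) + 3*exp(2*t)*cos(t)

Complete the square in the denominator: s^2 - 4*s + 5 = (s - 2)^2 + 1^2.
Split the numerator to match: 3*s - 3 = 3·(s - 2) + 3·1.
Invert each term: 3·(s - 2)/((s - 2)^2 + 1) ↔ 3e^(2t)cos(t); 3·1/((s - 2)^2 + 1) ↔ 3e^(2t)sin(t).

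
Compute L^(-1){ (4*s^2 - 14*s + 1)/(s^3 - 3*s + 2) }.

-3*t*exp(t) - exp(t) + 5*exp(-2*t)

Factor the denominator: s^3 - 3*s + 2 = (s - 1)^2*(s + 2).
Partial fraction decomposition gives [-1/(s - 1)] + [-3/(s - 1)^2] + [5/(s + 2)].
Invert each term: -1/(s - 1) ↔ -e^(t); -3/(s - 1)^2 ↔ -3t·e^(t); 5/(s + 2) ↔ 5e^(-2t).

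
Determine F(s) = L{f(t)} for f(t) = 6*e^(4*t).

F(s) = 6/(s - 4)

L{6} = 6/s.
By the first shifting theorem, multiplying by e^(4t) replaces s with s - 4.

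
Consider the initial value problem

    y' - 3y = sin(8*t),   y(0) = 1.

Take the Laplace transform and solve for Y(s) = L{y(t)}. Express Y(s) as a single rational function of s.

Y(s) = (s^2 + 72)/(s^3 - 3*s^2 + 64*s - 192)

Take the Laplace transform of both sides.
The derivative rules (L{y'} = sY - y(0) = sY - 1) turn the left side into (s - 3)Y - (1).
The right side is L{sin(8*t)} = 8/(s^2 + 64).
So (s - 3)Y = 8/(s^2 + 64) + (1).
Isolate Y and clear denominators.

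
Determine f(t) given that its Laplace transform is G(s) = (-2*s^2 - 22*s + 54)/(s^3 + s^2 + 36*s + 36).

f(t) = -3*sin(6*t) - 4*cos(6*t) + 2*exp(-t)

Factor the denominator: s^3 + s^2 + 36*s + 36 = (s + 1)*(s^2 + 36).
Partial fraction decomposition gives [2/(s + 1)] + [-4*s/(s^2 + 36)] + [-18/(s^2 + 36)].
Invert each term: 2/(s + 1) ↔ 2e^(-t); -4·s/(s^2 + 36) ↔ -4cos(6t); -3·6/(s^2 + 36) ↔ -3sin(6t).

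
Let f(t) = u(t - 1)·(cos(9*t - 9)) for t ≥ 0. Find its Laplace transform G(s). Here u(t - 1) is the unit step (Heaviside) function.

G(s) = s*exp(-s)/(s^2 + 81)

By the second shifting theorem, L{u(t - c)·g(t - c)} = e^(-cs)·H(s) with c = 1 and H(s) = L{g(t)}.
L{cos(9t)} = s/(s^2 + 81).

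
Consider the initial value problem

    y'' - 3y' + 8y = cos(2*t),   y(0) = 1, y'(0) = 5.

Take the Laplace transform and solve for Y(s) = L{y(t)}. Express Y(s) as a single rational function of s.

Y(s) = (s^3 + 2*s^2 + 5*s + 8)/(s^4 - 3*s^3 + 12*s^2 - 12*s + 32)

Laplace-transform each side.
With L{y''} = s^2 Y - s·y(0) - y'(0) and L{y'} = sY - y(0), with y(0) = 1, y'(0) = 5: the LHS transforms to (s^2 - 3*s + 8)Y - (s + 2).
The right side is L{cos(2*t)} = s/(s^2 + 4).
So (s^2 - 3*s + 8)Y = s/(s^2 + 4) + (s + 2).
Divide through and combine into a single rational function.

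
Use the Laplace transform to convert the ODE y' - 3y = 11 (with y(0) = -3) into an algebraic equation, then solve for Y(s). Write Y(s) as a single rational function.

Y(s) = (-3*s + 11)/(s^2 - 3*s)

Transform both sides with L{·}.
Using L{y'} = sY - y(0) = sY - (-3), the left side becomes (s - 3)Y - (-3).
The right side is L{11} = 11/s.
So (s - 3)Y = 11/s + (-3).
Solve for Y(s) and write it as one ratio of polynomials.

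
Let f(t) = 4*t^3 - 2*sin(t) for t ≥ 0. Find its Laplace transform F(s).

By linearity of the Laplace transform, transform each term separately.
(-2)·[L{sin(t)} = 1/(s^2 + 1)]; (4)·[L{t^3} = 3!/s^4 = 6/s^4].

F(s) = -2/(s^2 + 1) + 24/s^4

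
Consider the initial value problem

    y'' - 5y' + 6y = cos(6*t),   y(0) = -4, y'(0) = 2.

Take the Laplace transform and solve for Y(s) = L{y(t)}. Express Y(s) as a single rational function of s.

Transform both sides with L{·}.
Using L{y''} = s^2 Y - s·y(0) - y'(0) and L{y'} = sY - y(0), with y(0) = -4, y'(0) = 2, the left side becomes (s^2 - 5*s + 6)Y - (-4*s + 22).
The right side is L{cos(6*t)} = s/(s^2 + 36).
So (s^2 - 5*s + 6)Y = s/(s^2 + 36) + (-4*s + 22).
Isolate Y and clear denominators.

Y(s) = (-4*s^3 + 22*s^2 - 143*s + 792)/(s^4 - 5*s^3 + 42*s^2 - 180*s + 216)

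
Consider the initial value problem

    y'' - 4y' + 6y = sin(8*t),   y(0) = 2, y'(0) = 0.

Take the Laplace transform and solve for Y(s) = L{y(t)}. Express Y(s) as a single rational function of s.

Apply the Laplace transform to the equation.
With L{y''} = s^2 Y - s·y(0) - y'(0) and L{y'} = sY - y(0), with y(0) = 2, y'(0) = 0: the LHS transforms to (s^2 - 4*s + 6)Y - (2*s - 8).
The right side is L{sin(8*t)} = 8/(s^2 + 64).
So (s^2 - 4*s + 6)Y = 8/(s^2 + 64) + (2*s - 8).
Isolate Y and clear denominators.

Y(s) = (2*s^3 - 8*s^2 + 128*s - 504)/(s^4 - 4*s^3 + 70*s^2 - 256*s + 384)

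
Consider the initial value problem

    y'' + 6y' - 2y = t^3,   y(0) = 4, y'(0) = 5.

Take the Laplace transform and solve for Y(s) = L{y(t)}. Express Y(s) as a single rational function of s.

Apply the Laplace transform to the equation.
The derivative rules (L{y''} = s^2 Y - s·y(0) - y'(0) and L{y'} = sY - y(0), with y(0) = 4, y'(0) = 5) turn the left side into (s^2 + 6*s - 2)Y - (4*s + 29).
The right side is L{t^3} = 6/s^4.
So (s^2 + 6*s - 2)Y = 6/s^4 + (4*s + 29).
Isolate Y and clear denominators.

Y(s) = (4*s^5 + 29*s^4 + 6)/(s^6 + 6*s^5 - 2*s^4)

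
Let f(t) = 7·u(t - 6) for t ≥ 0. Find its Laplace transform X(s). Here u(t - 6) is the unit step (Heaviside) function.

By the second shifting theorem, L{u(t - c)·g(t - c)} = e^(-cs)·G(s) with c = 6 and G(s) = L{g(t)}.
L{7} = 7/s.

X(s) = 7*exp(-6*s)/s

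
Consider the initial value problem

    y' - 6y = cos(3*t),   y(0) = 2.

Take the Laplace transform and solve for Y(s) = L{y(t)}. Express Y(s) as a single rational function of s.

Y(s) = (2*s^2 + s + 18)/(s^3 - 6*s^2 + 9*s - 54)

Laplace-transform each side.
Using L{y'} = sY - y(0) = sY - 2, the left side becomes (s - 6)Y - (2).
The right side is L{cos(3*t)} = s/(s^2 + 9).
So (s - 6)Y = s/(s^2 + 9) + (2).
Isolate Y and clear denominators.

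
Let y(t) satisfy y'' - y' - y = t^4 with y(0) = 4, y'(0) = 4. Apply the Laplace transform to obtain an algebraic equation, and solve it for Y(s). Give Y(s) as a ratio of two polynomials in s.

Y(s) = (4*s^6 + 24)/(s^7 - s^6 - s^5)

Transform both sides with L{·}.
Using L{y''} = s^2 Y - s·y(0) - y'(0) and L{y'} = sY - y(0), with y(0) = 4, y'(0) = 4, the left side becomes (s^2 - s - 1)Y - (4*s).
The right side is L{t^4} = 24/s^5.
So (s^2 - s - 1)Y = 24/s^5 + (4*s).
Solve for Y(s) and write it as one ratio of polynomials.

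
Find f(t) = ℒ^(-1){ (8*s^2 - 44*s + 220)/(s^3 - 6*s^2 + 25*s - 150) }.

Factor the denominator: s^3 - 6*s^2 + 25*s - 150 = (s - 6)*(s^2 + 25).
Partial fraction decomposition gives [4/(s - 6)] + [4*s/(s^2 + 25)] + [-20/(s^2 + 25)].
Invert each term: 4/(s - 6) ↔ 4e^(6t); 4·s/(s^2 + 25) ↔ 4cos(5t); -4·5/(s^2 + 25) ↔ -4sin(5t).

f(t) = 4*exp(6*t) - 4*sin(5*t) + 4*cos(5*t)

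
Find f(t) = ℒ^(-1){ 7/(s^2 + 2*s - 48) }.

Rewrite the denominator: s^2 + 2*s - 48 = (s + 1)^2 - 49.
The form in (s + 1) signals a first-shifting-theorem factor e^(-t).
Since L{sinh(7t)} = 7/(s^2 - 49), the inverse is e^(-t)*sinh(7*t).

f(t) = exp(-t)*sinh(7*t)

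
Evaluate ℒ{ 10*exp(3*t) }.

L{10} = 10/s.
By the first shifting theorem, multiplying by e^(3t) replaces s with s - 3.

10/(s - 3)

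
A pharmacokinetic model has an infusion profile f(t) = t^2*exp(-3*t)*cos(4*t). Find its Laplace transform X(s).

L{cos(4t)} = s/(s^2 + 16).
Multiplying by e^(-3t) shifts s → s + 3, so L{exp(-3*t)*cos(4*t)} = (s + 3)/((s + 3)^2 + 16).
Then apply L{t^2·g(t)} = (-1)^2 d^2/ds^2[G(s)] with G(s) = (s + 3)/((s + 3)^2 + 16):
differentiating 2 times and applying the sign gives 2*(s + 3)*(s^2 + 6*s - 39)/(s^2 + 6*s + 25)^3.

X(s) = 2*(s + 3)*(s^2 + 6*s - 39)/(s^2 + 6*s + 25)^3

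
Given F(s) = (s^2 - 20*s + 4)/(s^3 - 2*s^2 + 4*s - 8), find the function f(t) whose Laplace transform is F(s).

Factor the denominator: s^3 - 2*s^2 + 4*s - 8 = (s - 2)*(s^2 + 4).
Partial fraction decomposition gives [-4/(s - 2)] + [5*s/(s^2 + 4)] + [-10/(s^2 + 4)].
Invert each term: -4/(s - 2) ↔ -4e^(2t); 5·s/(s^2 + 4) ↔ 5cos(2t); -5·2/(s^2 + 4) ↔ -5sin(2t).

f(t) = -4*exp(2*t) - 5*sin(2*t) + 5*cos(2*t)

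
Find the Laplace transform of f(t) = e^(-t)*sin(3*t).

3/((s + 1)^2 + 9)

L{sin(3t)} = 3/(s^2 + 9).
By the first shifting theorem, multiplying by e^(-t) replaces s with s + 1.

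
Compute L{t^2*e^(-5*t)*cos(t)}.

L{cos(t)} = s/(s^2 + 1).
Multiplying by e^(-5t) shifts s → s + 5, so L{e^(-5*t)*cos(t)} = (s + 5)/((s + 5)^2 + 1).
Then apply L{t^2·g(t)} = (-1)^2 d^2/ds^2[G(s)] with G(s) = (s + 5)/((s + 5)^2 + 1):
differentiating 2 times and applying the sign gives 2*(s + 5)*(s^2 + 10*s + 22)/(s^2 + 10*s + 26)^3.

2*(s + 5)*(s^2 + 10*s + 22)/(s^2 + 10*s + 26)^3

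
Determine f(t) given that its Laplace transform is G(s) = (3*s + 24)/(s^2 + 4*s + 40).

Complete the square in the denominator: s^2 + 4*s + 40 = (s + 2)^2 + 6^2.
Split the numerator to match: 3*s + 24 = 3·(s + 2) + 3·6.
Invert each term: 3·(s + 2)/((s + 2)^2 + 36) ↔ 3e^(-2t)cos(6t); 3·6/((s + 2)^2 + 36) ↔ 3e^(-2t)sin(6t).

f(t) = 3*exp(-2*t)*sin(6*t) + 3*exp(-2*t)*cos(6*t)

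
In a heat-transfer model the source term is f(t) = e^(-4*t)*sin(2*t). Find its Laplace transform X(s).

X(s) = 2/((s + 4)^2 + 4)

L{sin(2t)} = 2/(s^2 + 4).
By the first shifting theorem, multiplying by e^(-4t) replaces s with s + 4.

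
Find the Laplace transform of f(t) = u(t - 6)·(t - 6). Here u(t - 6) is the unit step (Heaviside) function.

By the second shifting theorem, L{u(t - c)·g(t - c)} = e^(-cs)·G(s) with c = 6 and G(s) = L{g(t)}.
L{t} = 1!/s^2 = 1/s^2.

exp(-6*s)/s^2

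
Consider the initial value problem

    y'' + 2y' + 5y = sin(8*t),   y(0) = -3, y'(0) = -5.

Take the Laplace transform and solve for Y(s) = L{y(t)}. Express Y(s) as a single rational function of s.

Y(s) = (-3*s^3 - 11*s^2 - 192*s - 696)/(s^4 + 2*s^3 + 69*s^2 + 128*s + 320)

Laplace-transform each side.
The derivative rules (L{y''} = s^2 Y - s·y(0) - y'(0) and L{y'} = sY - y(0), with y(0) = -3, y'(0) = -5) turn the left side into (s^2 + 2*s + 5)Y - (-3*s - 11).
The right side is L{sin(8*t)} = 8/(s^2 + 64).
So (s^2 + 2*s + 5)Y = 8/(s^2 + 64) + (-3*s - 11).
Isolate Y and clear denominators.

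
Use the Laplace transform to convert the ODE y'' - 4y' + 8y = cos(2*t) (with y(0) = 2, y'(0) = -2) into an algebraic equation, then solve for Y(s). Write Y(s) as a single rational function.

Y(s) = (2*s^3 - 10*s^2 + 9*s - 40)/(s^4 - 4*s^3 + 12*s^2 - 16*s + 32)

Take the Laplace transform of both sides.
The derivative rules (L{y''} = s^2 Y - s·y(0) - y'(0) and L{y'} = sY - y(0), with y(0) = 2, y'(0) = -2) turn the left side into (s^2 - 4*s + 8)Y - (2*s - 10).
The right side is L{cos(2*t)} = s/(s^2 + 4).
So (s^2 - 4*s + 8)Y = s/(s^2 + 4) + (2*s - 10).
Divide through and combine into a single rational function.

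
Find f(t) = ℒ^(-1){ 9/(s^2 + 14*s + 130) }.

Rewrite the denominator: s^2 + 14*s + 130 = (s + 7)^2 + 81.
The form in (s + 7) signals a first-shifting-theorem factor e^(-7t).
Since L{sin(9t)} = 9/(s^2 + 81), the inverse is e^(-7*t)*sin(9*t).

f(t) = exp(-7*t)*sin(9*t)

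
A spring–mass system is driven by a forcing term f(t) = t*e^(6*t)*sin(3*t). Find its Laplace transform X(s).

X(s) = 6*(s - 6)/(s^2 - 12*s + 45)^2

L{sin(3t)} = 3/(s^2 + 9).
Multiplying by e^(6t) shifts s → s - 6, so L{e^(6*t)*sin(3*t)} = 3/((s - 6)^2 + 9).
Then apply L{t·g(t)} = -d/ds[G(s)] with G(s) = 3/((s - 6)^2 + 9):
differentiating 1 time and applying the sign gives 6*(s - 6)/(s^2 - 12*s + 45)^2.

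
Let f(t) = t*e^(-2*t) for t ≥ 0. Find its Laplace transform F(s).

L{t} = 1!/s^2 = 1/s^2.
By the first shifting theorem, multiplying by e^(-2t) replaces s with s + 2.

F(s) = (s + 2)^(-2)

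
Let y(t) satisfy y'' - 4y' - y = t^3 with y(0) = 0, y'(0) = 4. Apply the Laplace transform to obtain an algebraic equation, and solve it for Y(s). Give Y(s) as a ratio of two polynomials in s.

Y(s) = (4*s^4 + 6)/(s^6 - 4*s^5 - s^4)

Take the Laplace transform of both sides.
Using L{y''} = s^2 Y - s·y(0) - y'(0) and L{y'} = sY - y(0), with y(0) = 0, y'(0) = 4, the left side becomes (s^2 - 4*s - 1)Y - (4).
The right side is L{t^3} = 6/s^4.
So (s^2 - 4*s - 1)Y = 6/s^4 + (4).
Solve for Y(s) and write it as one ratio of polynomials.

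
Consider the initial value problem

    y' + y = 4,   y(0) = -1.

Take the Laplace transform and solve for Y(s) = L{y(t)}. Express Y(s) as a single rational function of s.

Transform both sides with L{·}.
The derivative rules (L{y'} = sY - y(0) = sY - (-1)) turn the left side into (s + 1)Y - (-1).
The right side is L{4} = 4/s.
So (s + 1)Y = 4/s + (-1).
Solve for Y(s) and write it as one ratio of polynomials.

Y(s) = (-s + 4)/(s^2 + s)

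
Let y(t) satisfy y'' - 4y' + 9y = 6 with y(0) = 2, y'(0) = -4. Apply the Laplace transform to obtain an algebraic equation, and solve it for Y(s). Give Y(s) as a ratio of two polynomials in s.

Y(s) = (2*s^2 - 12*s + 6)/(s^3 - 4*s^2 + 9*s)

Apply the Laplace transform to the equation.
The derivative rules (L{y''} = s^2 Y - s·y(0) - y'(0) and L{y'} = sY - y(0), with y(0) = 2, y'(0) = -4) turn the left side into (s^2 - 4*s + 9)Y - (2*s - 12).
The right side is L{6} = 6/s.
So (s^2 - 4*s + 9)Y = 6/s + (2*s - 12).
Solve for Y(s) and write it as one ratio of polynomials.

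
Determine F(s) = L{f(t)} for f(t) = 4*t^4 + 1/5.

F(s) = 1/(5*s) + 96/s^5

The transform is linear, so treat each term independently.
L{1/5} = (1/5)/s; (4)·[L{t^4} = 4!/s^5 = 24/s^5].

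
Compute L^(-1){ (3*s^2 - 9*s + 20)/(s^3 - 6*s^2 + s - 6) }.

Factor the denominator: s^3 - 6*s^2 + s - 6 = (s - 6)*(s^2 + 1).
Partial fraction decomposition gives [2/(s - 6)] + [s/(s^2 + 1)] + [-3/(s^2 + 1)].
Invert each term: 2/(s - 6) ↔ 2e^(6t); 1·s/(s^2 + 1) ↔ cos(t); -3·1/(s^2 + 1) ↔ -3sin(t).

2*exp(6*t) - 3*sin(t) + cos(t)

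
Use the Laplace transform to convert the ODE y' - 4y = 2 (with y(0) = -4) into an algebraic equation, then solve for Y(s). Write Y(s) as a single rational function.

Transform both sides with L{·}.
The derivative rules (L{y'} = sY - y(0) = sY - (-4)) turn the left side into (s - 4)Y - (-4).
The right side is L{2} = 2/s.
So (s - 4)Y = 2/s + (-4).
Isolate Y and clear denominators.

Y(s) = (-4*s + 2)/(s^2 - 4*s)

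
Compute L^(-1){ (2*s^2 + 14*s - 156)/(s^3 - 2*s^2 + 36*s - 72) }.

Factor the denominator: s^3 - 2*s^2 + 36*s - 72 = (s - 2)*(s^2 + 36).
Partial fraction decomposition gives [-3/(s - 2)] + [5*s/(s^2 + 36)] + [24/(s^2 + 36)].
Invert each term: -3/(s - 2) ↔ -3e^(2t); 5·s/(s^2 + 36) ↔ 5cos(6t); 4·6/(s^2 + 36) ↔ 4sin(6t).

-3*exp(2*t) + 4*sin(6*t) + 5*cos(6*t)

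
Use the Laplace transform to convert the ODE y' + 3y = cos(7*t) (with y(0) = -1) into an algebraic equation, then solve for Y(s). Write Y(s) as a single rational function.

Y(s) = (-s^2 + s - 49)/(s^3 + 3*s^2 + 49*s + 147)

Transform both sides with L{·}.
With L{y'} = sY - y(0) = sY - (-1): the LHS transforms to (s + 3)Y - (-1).
The right side is L{cos(7*t)} = s/(s^2 + 49).
So (s + 3)Y = s/(s^2 + 49) + (-1).
Isolate Y and clear denominators.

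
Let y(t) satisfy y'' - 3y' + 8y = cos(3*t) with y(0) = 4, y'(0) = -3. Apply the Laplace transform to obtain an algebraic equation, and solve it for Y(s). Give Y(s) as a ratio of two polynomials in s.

Take the Laplace transform of both sides.
The derivative rules (L{y''} = s^2 Y - s·y(0) - y'(0) and L{y'} = sY - y(0), with y(0) = 4, y'(0) = -3) turn the left side into (s^2 - 3*s + 8)Y - (4*s - 15).
The right side is L{cos(3*t)} = s/(s^2 + 9).
So (s^2 - 3*s + 8)Y = s/(s^2 + 9) + (4*s - 15).
Isolate Y and clear denominators.

Y(s) = (4*s^3 - 15*s^2 + 37*s - 135)/(s^4 - 3*s^3 + 17*s^2 - 27*s + 72)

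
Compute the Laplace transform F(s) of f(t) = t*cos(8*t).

L{cos(8t)} = s/(s^2 + 64).
Then apply L{t·g(t)} = -d/ds[G(s)] with G(s) = s/(s^2 + 64):
differentiating 1 time and applying the sign gives (s - 8)*(s + 8)/(s^2 + 64)^2.

F(s) = (s - 8)*(s + 8)/(s^2 + 64)^2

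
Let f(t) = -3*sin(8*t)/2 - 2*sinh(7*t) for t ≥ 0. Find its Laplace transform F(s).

The transform is linear, so treat each term independently.
(-3/2)·[L{sin(8t)} = 8/(s^2 + 64)]; (-2)·[L{sinh(7t)} = 7/(s^2 - 49)].

F(s) = -12/(s^2 + 64) - 14/(s^2 - 49)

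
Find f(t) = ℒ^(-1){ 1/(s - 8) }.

Since L{e^(8t)} = 1/(s - 8), the inverse is exp(8*t).

f(t) = exp(8*t)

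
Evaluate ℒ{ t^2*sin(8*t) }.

16*(3*s^2 - 64)/(s^2 + 64)^3

L{sin(8t)} = 8/(s^2 + 64).
Then apply L{t^2·g(t)} = (-1)^2 d^2/ds^2[G(s)] with G(s) = 8/(s^2 + 64):
differentiating 2 times and applying the sign gives 16*(3*s^2 - 64)/(s^2 + 64)^3.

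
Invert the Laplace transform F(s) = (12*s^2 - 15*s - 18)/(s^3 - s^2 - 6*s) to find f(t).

f(t) = 3*exp(3*t) + 3 + 6*exp(-2*t)

Factor the denominator: s^3 - s^2 - 6*s = s*(s - 3)*(s + 2).
Partial fraction decomposition gives [3/(s - 3)] + [3/s] + [6/(s + 2)].
Invert each term: 3/(s - 3) ↔ 3e^(3t); 3/(s - 0) ↔ 3e^(0t); 6/(s + 2) ↔ 6e^(-2t).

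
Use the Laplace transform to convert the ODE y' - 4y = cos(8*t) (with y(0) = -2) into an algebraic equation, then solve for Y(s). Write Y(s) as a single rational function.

Transform both sides with L{·}.
The derivative rules (L{y'} = sY - y(0) = sY - (-2)) turn the left side into (s - 4)Y - (-2).
The right side is L{cos(8*t)} = s/(s^2 + 64).
So (s - 4)Y = s/(s^2 + 64) + (-2).
Solve for Y(s) and write it as one ratio of polynomials.

Y(s) = (-2*s^2 + s - 128)/(s^3 - 4*s^2 + 64*s - 256)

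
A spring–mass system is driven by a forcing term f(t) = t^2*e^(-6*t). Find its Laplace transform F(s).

L{e^(-6t)} = 1/(s + 6).
Then apply L{t^2·g(t)} = (-1)^2 d^2/ds^2[G(s)] with G(s) = 1/(s + 6):
differentiating 2 times and applying the sign gives 2/(s + 6)^3.

F(s) = 2/(s + 6)^3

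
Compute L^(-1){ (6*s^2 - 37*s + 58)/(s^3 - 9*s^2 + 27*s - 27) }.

t^2*exp(3*t)/2 - t*exp(3*t) + 6*exp(3*t)

Factor the denominator: s^3 - 9*s^2 + 27*s - 27 = (s - 3)^3.
Partial fraction decomposition gives [6/(s - 3)] + [-1/(s - 3)^2] + [(s - 3)^(-3)].
Invert each term: 6/(s - 3) ↔ 6e^(3t); -1/(s - 3)^2 ↔ -t·e^(3t); 1/(s - 3)^3 ↔ (1/2)t^2·e^(3t).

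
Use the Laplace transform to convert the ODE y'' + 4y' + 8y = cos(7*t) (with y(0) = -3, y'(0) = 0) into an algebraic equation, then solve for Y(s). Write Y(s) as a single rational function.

Take the Laplace transform of both sides.
Using L{y''} = s^2 Y - s·y(0) - y'(0) and L{y'} = sY - y(0), with y(0) = -3, y'(0) = 0, the left side becomes (s^2 + 4*s + 8)Y - (-3*s - 12).
The right side is L{cos(7*t)} = s/(s^2 + 49).
So (s^2 + 4*s + 8)Y = s/(s^2 + 49) + (-3*s - 12).
Divide through and combine into a single rational function.

Y(s) = (-3*s^3 - 12*s^2 - 146*s - 588)/(s^4 + 4*s^3 + 57*s^2 + 196*s + 392)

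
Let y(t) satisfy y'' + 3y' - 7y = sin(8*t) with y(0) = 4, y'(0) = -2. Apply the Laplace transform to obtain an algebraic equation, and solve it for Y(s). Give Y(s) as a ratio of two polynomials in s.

Laplace-transform each side.
The derivative rules (L{y''} = s^2 Y - s·y(0) - y'(0) and L{y'} = sY - y(0), with y(0) = 4, y'(0) = -2) turn the left side into (s^2 + 3*s - 7)Y - (4*s + 10).
The right side is L{sin(8*t)} = 8/(s^2 + 64).
So (s^2 + 3*s - 7)Y = 8/(s^2 + 64) + (4*s + 10).
Solve for Y(s) and write it as one ratio of polynomials.

Y(s) = (4*s^3 + 10*s^2 + 256*s + 648)/(s^4 + 3*s^3 + 57*s^2 + 192*s - 448)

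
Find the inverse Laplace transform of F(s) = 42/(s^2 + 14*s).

6*exp(-7*t)*sinh(7*t)

Rewrite the denominator: s^2 + 14*s = (s + 7)^2 - 49.
The form in (s + 7) signals a first-shifting-theorem factor e^(-7t).
Since L{sinh(7t)} = 7/(s^2 - 49), the inverse is e^(-7*t)*sinh(7*t), scaled by 6.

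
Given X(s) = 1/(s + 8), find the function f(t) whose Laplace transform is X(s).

f(t) = exp(-8*t)

Since L{e^(-8t)} = 1/(s + 8), the inverse is exp(-8*t).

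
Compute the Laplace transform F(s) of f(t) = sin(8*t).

L{sin(8t)} = 8/(s^2 + 64).

F(s) = 8/(s^2 + 64)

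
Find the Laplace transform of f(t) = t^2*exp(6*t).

L{e^(6t)} = 1/(s - 6).
Then apply L{t^2·g(t)} = (-1)^2 d^2/ds^2[G(s)] with G(s) = 1/(s - 6):
differentiating 2 times and applying the sign gives 2/(s - 6)^3.

2/(s - 6)^3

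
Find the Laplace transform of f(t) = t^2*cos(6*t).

2*s*(s^2 - 108)/(s^2 + 36)^3

L{cos(6t)} = s/(s^2 + 36).
Then apply L{t^2·g(t)} = (-1)^2 d^2/ds^2[G(s)] with G(s) = s/(s^2 + 36):
differentiating 2 times and applying the sign gives 2*s*(s^2 - 108)/(s^2 + 36)^3.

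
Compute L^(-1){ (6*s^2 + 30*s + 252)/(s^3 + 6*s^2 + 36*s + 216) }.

3*sin(6*t) + 2*cos(6*t) + 4*exp(-6*t)

Factor the denominator: s^3 + 6*s^2 + 36*s + 216 = (s + 6)*(s^2 + 36).
Partial fraction decomposition gives [4/(s + 6)] + [2*s/(s^2 + 36)] + [18/(s^2 + 36)].
Invert each term: 4/(s + 6) ↔ 4e^(-6t); 2·s/(s^2 + 36) ↔ 2cos(6t); 3·6/(s^2 + 36) ↔ 3sin(6t).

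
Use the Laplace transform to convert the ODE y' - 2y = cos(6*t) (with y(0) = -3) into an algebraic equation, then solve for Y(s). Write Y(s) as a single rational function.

Laplace-transform each side.
With L{y'} = sY - y(0) = sY - (-3): the LHS transforms to (s - 2)Y - (-3).
The right side is L{cos(6*t)} = s/(s^2 + 36).
So (s - 2)Y = s/(s^2 + 36) + (-3).
Isolate Y and clear denominators.

Y(s) = (-3*s^2 + s - 108)/(s^3 - 2*s^2 + 36*s - 72)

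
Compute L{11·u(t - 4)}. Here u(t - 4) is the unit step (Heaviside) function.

11*exp(-4*s)/s

By the second shifting theorem, L{u(t - c)·g(t - c)} = e^(-cs)·G(s) with c = 4 and G(s) = L{g(t)}.
L{11} = 11/s.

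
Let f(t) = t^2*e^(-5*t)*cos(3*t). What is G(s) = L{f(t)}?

L{cos(3t)} = s/(s^2 + 9).
Multiplying by e^(-5t) shifts s → s + 5, so L{e^(-5*t)*cos(3*t)} = (s + 5)/((s + 5)^2 + 9).
Then apply L{t^2·g(t)} = (-1)^2 d^2/ds^2[H(s)] with H(s) = (s + 5)/((s + 5)^2 + 9):
differentiating 2 times and applying the sign gives 2*(s + 5)*(s^2 + 10*s - 2)/(s^2 + 10*s + 34)^3.

G(s) = 2*(s + 5)*(s^2 + 10*s - 2)/(s^2 + 10*s + 34)^3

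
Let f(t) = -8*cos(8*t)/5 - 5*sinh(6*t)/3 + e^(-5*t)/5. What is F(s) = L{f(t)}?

F(s) = -8*s/(5*(s^2 + 64)) - 10/(s^2 - 36) + 1/(5*(s + 5))

Apply the Laplace transform termwise.
(-5/3)·[L{sinh(6t)} = 6/(s^2 - 36)]; (-8/5)·[L{cos(8t)} = s/(s^2 + 64)]; (1/5)·[L{e^(-5t)} = 1/(s + 5)].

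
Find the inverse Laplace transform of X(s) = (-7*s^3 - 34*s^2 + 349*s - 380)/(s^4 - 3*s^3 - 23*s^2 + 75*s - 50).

-3*exp(5*t) - 6*exp(2*t) - 3*exp(t) + 5*exp(-5*t)

Factor the denominator: s^4 - 3*s^3 - 23*s^2 + 75*s - 50 = (s - 5)*(s - 2)*(s - 1)*(s + 5).
Partial fraction decomposition gives [5/(s + 5)] + [-6/(s - 2)] + [-3/(s - 1)] + [-3/(s - 5)].
Invert each term: 5/(s + 5) ↔ 5e^(-5t); -6/(s - 2) ↔ -6e^(2t); -3/(s - 1) ↔ -3e^(t); -3/(s - 5) ↔ -3e^(5t).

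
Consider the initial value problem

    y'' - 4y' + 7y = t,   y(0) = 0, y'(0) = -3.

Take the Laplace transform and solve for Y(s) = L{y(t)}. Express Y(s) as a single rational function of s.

Apply the Laplace transform to the equation.
The derivative rules (L{y''} = s^2 Y - s·y(0) - y'(0) and L{y'} = sY - y(0), with y(0) = 0, y'(0) = -3) turn the left side into (s^2 - 4*s + 7)Y - (-3).
The right side is L{t} = s^(-2).
So (s^2 - 4*s + 7)Y = s^(-2) + (-3).
Solve for Y(s) and write it as one ratio of polynomials.

Y(s) = (-3*s^2 + 1)/(s^4 - 4*s^3 + 7*s^2)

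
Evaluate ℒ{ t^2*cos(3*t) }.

L{cos(3t)} = s/(s^2 + 9).
Then apply L{t^2·g(t)} = (-1)^2 d^2/ds^2[G(s)] with G(s) = s/(s^2 + 9):
differentiating 2 times and applying the sign gives 2*s*(s^2 - 27)/(s^2 + 9)^3.

2*s*(s^2 - 27)/(s^2 + 9)^3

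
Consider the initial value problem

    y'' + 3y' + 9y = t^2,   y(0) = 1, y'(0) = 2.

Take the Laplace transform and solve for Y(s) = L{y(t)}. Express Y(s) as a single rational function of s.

Transform both sides with L{·}.
Using L{y''} = s^2 Y - s·y(0) - y'(0) and L{y'} = sY - y(0), with y(0) = 1, y'(0) = 2, the left side becomes (s^2 + 3*s + 9)Y - (s + 5).
The right side is L{t^2} = 2/s^3.
So (s^2 + 3*s + 9)Y = 2/s^3 + (s + 5).
Isolate Y and clear denominators.

Y(s) = (s^4 + 5*s^3 + 2)/(s^5 + 3*s^4 + 9*s^3)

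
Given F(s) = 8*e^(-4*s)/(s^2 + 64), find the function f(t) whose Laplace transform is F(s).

f(t) = Heaviside(t - 4)*(sin(8*t - 32))

The factor e^(-4s) signals a time shift by c = 4 (second shifting theorem).
L{sin(8t)} = 8/(s^2 + 64), so L^-1{8/(s^2 + 64)} = sin(8*t).
Hence the inverse is u(t - 4) times that function evaluated at t - 4.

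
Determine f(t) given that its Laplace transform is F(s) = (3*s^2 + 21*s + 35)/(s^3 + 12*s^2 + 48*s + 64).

Factor the denominator: s^3 + 12*s^2 + 48*s + 64 = (s + 4)^3.
Partial fraction decomposition gives [3/(s + 4)] + [-3/(s + 4)^2] + [-1/(s + 4)^3].
Invert each term: 3/(s + 4) ↔ 3e^(-4t); -3/(s + 4)^2 ↔ -3t·e^(-4t); -1/(s + 4)^3 ↔ (-1/2)t^2·e^(-4t).

f(t) = -t^2*exp(-4*t)/2 - 3*t*exp(-4*t) + 3*exp(-4*t)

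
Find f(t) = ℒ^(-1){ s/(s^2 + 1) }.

f(t) = cos(t)

Since L{cos(t)} = s/(s^2 + 1), the inverse is cos(t).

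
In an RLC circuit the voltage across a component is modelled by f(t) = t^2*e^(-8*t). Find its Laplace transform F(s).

F(s) = 2/(s + 8)^3

L{e^(-8t)} = 1/(s + 8).
Then apply L{t^2·g(t)} = (-1)^2 d^2/ds^2[G(s)] with G(s) = 1/(s + 8):
differentiating 2 times and applying the sign gives 2/(s + 8)^3.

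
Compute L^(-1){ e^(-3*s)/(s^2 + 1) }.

Heaviside(t - 3)*(sin(t - 3))

The factor e^(-3s) signals a time shift by c = 3 (second shifting theorem).
L{sin(t)} = 1/(s^2 + 1), so L^-1{1/(s^2 + 1)} = sin(t).
Hence the inverse is u(t - 3) times that function evaluated at t - 3.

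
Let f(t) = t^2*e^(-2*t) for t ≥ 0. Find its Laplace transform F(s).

L{e^(-2t)} = 1/(s + 2).
Then apply L{t^2·g(t)} = (-1)^2 d^2/ds^2[G(s)] with G(s) = 1/(s + 2):
differentiating 2 times and applying the sign gives 2/(s + 2)^3.

F(s) = 2/(s + 2)^3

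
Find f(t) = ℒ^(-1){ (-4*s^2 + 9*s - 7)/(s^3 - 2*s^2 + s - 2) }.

Factor the denominator: s^3 - 2*s^2 + s - 2 = (s - 2)*(s^2 + 1).
Partial fraction decomposition gives [-1/(s - 2)] + [-3*s/(s^2 + 1)] + [3/(s^2 + 1)].
Invert each term: -1/(s - 2) ↔ -e^(2t); -3·s/(s^2 + 1) ↔ -3cos(t); 3·1/(s^2 + 1) ↔ 3sin(t).

f(t) = -exp(2*t) + 3*sin(t) - 3*cos(t)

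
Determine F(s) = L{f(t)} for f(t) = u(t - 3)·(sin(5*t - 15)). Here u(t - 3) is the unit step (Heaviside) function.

F(s) = 5*exp(-3*s)/(s^2 + 25)

By the second shifting theorem, L{u(t - c)·g(t - c)} = e^(-cs)·G(s) with c = 3 and G(s) = L{g(t)}.
L{sin(5t)} = 5/(s^2 + 25).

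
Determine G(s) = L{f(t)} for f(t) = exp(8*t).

L{e^(8t)} = 1/(s - 8).

G(s) = 1/(s - 8)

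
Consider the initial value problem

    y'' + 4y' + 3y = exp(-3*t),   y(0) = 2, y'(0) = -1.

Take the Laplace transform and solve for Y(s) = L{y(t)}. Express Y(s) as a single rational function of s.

Take the Laplace transform of both sides.
The derivative rules (L{y''} = s^2 Y - s·y(0) - y'(0) and L{y'} = sY - y(0), with y(0) = 2, y'(0) = -1) turn the left side into (s^2 + 4*s + 3)Y - (2*s + 7).
The right side is L{exp(-3*t)} = 1/(s + 3).
So (s^2 + 4*s + 3)Y = 1/(s + 3) + (2*s + 7).
Divide through and combine into a single rational function.

Y(s) = (2*s^2 + 13*s + 22)/(s^3 + 7*s^2 + 15*s + 9)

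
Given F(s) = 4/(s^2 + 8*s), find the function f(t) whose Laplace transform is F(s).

Rewrite the denominator: s^2 + 8*s = (s + 4)^2 - 16.
The form in (s + 4) signals a first-shifting-theorem factor e^(-4t).
Since L{sinh(4t)} = 4/(s^2 - 16), the inverse is e^(-4*t)*sinh(4*t).

f(t) = exp(-4*t)*sinh(4*t)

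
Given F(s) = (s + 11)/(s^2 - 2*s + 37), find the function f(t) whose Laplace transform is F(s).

Complete the square in the denominator: s^2 - 2*s + 37 = (s - 1)^2 + 6^2.
Split the numerator to match: s + 11 = 1·(s - 1) + 2·6.
Invert each term: 1·(s - 1)/((s - 1)^2 + 36) ↔ e^(t)cos(6t); 2·6/((s - 1)^2 + 36) ↔ 2e^(t)sin(6t).

f(t) = 2*exp(t)*sin(6*t) + exp(t)*cos(6*t)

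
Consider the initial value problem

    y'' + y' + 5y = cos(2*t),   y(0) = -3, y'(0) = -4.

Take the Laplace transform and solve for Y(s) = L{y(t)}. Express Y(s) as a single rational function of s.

Y(s) = (-3*s^3 - 7*s^2 - 11*s - 28)/(s^4 + s^3 + 9*s^2 + 4*s + 20)

Take the Laplace transform of both sides.
Using L{y''} = s^2 Y - s·y(0) - y'(0) and L{y'} = sY - y(0), with y(0) = -3, y'(0) = -4, the left side becomes (s^2 + s + 5)Y - (-3*s - 7).
The right side is L{cos(2*t)} = s/(s^2 + 4).
So (s^2 + s + 5)Y = s/(s^2 + 4) + (-3*s - 7).
Divide through and combine into a single rational function.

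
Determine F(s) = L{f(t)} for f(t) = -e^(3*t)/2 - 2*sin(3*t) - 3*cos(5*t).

The transform is linear, so treat each term independently.
(-2)·[L{sin(3t)} = 3/(s^2 + 9)]; (-1/2)·[L{e^(3t)} = 1/(s - 3)]; (-3)·[L{cos(5t)} = s/(s^2 + 25)].

F(s) = -3*s/(s^2 + 25) - 6/(s^2 + 9) - 1/(2*(s - 3))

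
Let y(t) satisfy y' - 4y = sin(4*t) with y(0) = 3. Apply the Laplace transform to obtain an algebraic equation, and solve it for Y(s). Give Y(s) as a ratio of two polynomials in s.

Laplace-transform each side.
With L{y'} = sY - y(0) = sY - 3: the LHS transforms to (s - 4)Y - (3).
The right side is L{sin(4*t)} = 4/(s^2 + 16).
So (s - 4)Y = 4/(s^2 + 16) + (3).
Solve for Y(s) and write it as one ratio of polynomials.

Y(s) = (3*s^2 + 52)/(s^3 - 4*s^2 + 16*s - 64)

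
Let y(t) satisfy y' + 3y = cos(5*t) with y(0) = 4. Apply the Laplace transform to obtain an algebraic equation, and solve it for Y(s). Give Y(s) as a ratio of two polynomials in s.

Laplace-transform each side.
The derivative rules (L{y'} = sY - y(0) = sY - 4) turn the left side into (s + 3)Y - (4).
The right side is L{cos(5*t)} = s/(s^2 + 25).
So (s + 3)Y = s/(s^2 + 25) + (4).
Isolate Y and clear denominators.

Y(s) = (4*s^2 + s + 100)/(s^3 + 3*s^2 + 25*s + 75)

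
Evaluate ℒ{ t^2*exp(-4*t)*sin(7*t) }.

L{sin(7t)} = 7/(s^2 + 49).
Multiplying by e^(-4t) shifts s → s + 4, so L{exp(-4*t)*sin(7*t)} = 7/((s + 4)^2 + 49).
Then apply L{t^2·g(t)} = (-1)^2 d^2/ds^2[G(s)] with G(s) = 7/((s + 4)^2 + 49):
differentiating 2 times and applying the sign gives 14*(3*s^2 + 24*s - 1)/(s^2 + 8*s + 65)^3.

14*(3*s^2 + 24*s - 1)/(s^2 + 8*s + 65)^3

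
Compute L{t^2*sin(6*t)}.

L{sin(6t)} = 6/(s^2 + 36).
Then apply L{t^2·g(t)} = (-1)^2 d^2/ds^2[G(s)] with G(s) = 6/(s^2 + 36):
differentiating 2 times and applying the sign gives 36*(s^2 - 12)/(s^2 + 36)^3.

36*(s^2 - 12)/(s^2 + 36)^3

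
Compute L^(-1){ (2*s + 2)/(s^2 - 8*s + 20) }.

Complete the square in the denominator: s^2 - 8*s + 20 = (s - 4)^2 + 2^2.
Split the numerator to match: 2*s + 2 = 2·(s - 4) + 5·2.
Invert each term: 2·(s - 4)/((s - 4)^2 + 4) ↔ 2e^(4t)cos(2t); 5·2/((s - 4)^2 + 4) ↔ 5e^(4t)sin(2t).

5*exp(4*t)*sin(2*t) + 2*exp(4*t)*cos(2*t)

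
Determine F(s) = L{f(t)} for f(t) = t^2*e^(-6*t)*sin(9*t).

L{sin(9t)} = 9/(s^2 + 81).
Multiplying by e^(-6t) shifts s → s + 6, so L{e^(-6*t)*sin(9*t)} = 9/((s + 6)^2 + 81).
Then apply L{t^2·g(t)} = (-1)^2 d^2/ds^2[G(s)] with G(s) = 9/((s + 6)^2 + 81):
differentiating 2 times and applying the sign gives 54*(s^2 + 12*s + 9)/(s^2 + 12*s + 117)^3.

F(s) = 54*(s^2 + 12*s + 9)/(s^2 + 12*s + 117)^3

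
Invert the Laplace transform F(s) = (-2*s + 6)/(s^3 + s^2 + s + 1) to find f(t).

Factor the denominator: s^3 + s^2 + s + 1 = (s + 1)*(s^2 + 1).
Partial fraction decomposition gives [4/(s + 1)] + [-4*s/(s^2 + 1)] + [2/(s^2 + 1)].
Invert each term: 4/(s + 1) ↔ 4e^(-t); -4·s/(s^2 + 1) ↔ -4cos(t); 2·1/(s^2 + 1) ↔ 2sin(t).

f(t) = 2*sin(t) - 4*cos(t) + 4*exp(-t)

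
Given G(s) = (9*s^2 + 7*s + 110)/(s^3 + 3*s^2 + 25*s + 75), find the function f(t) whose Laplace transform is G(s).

f(t) = -sin(5*t) + 4*cos(5*t) + 5*exp(-3*t)

Factor the denominator: s^3 + 3*s^2 + 25*s + 75 = (s + 3)*(s^2 + 25).
Partial fraction decomposition gives [5/(s + 3)] + [4*s/(s^2 + 25)] + [-5/(s^2 + 25)].
Invert each term: 5/(s + 3) ↔ 5e^(-3t); 4·s/(s^2 + 25) ↔ 4cos(5t); -1·5/(s^2 + 25) ↔ -sin(5t).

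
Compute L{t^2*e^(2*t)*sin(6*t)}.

L{sin(6t)} = 6/(s^2 + 36).
Multiplying by e^(2t) shifts s → s - 2, so L{e^(2*t)*sin(6*t)} = 6/((s - 2)^2 + 36).
Then apply L{t^2·g(t)} = (-1)^2 d^2/ds^2[G(s)] with G(s) = 6/((s - 2)^2 + 36):
differentiating 2 times and applying the sign gives 36*(s^2 - 4*s - 8)/(s^2 - 4*s + 40)^3.

36*(s^2 - 4*s - 8)/(s^2 - 4*s + 40)^3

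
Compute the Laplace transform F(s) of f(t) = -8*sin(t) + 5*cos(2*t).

Apply the Laplace transform termwise.
(-8)·[L{sin(t)} = 1/(s^2 + 1)]; (5)·[L{cos(2t)} = s/(s^2 + 4)].

F(s) = 5*s/(s^2 + 4) - 8/(s^2 + 1)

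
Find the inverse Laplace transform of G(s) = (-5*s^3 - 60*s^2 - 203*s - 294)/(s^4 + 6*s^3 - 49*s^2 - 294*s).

-5*exp(7*t) + 1 - 2*exp(-6*t) + exp(-7*t)

Factor the denominator: s^4 + 6*s^3 - 49*s^2 - 294*s = s*(s - 7)*(s + 6)*(s + 7).
Partial fraction decomposition gives [1/s] + [-5/(s - 7)] + [-2/(s + 6)] + [1/(s + 7)].
Invert each term: 1/(s - 0) ↔ e^(0t); -5/(s - 7) ↔ -5e^(7t); -2/(s + 6) ↔ -2e^(-6t); 1/(s + 7) ↔ e^(-7t).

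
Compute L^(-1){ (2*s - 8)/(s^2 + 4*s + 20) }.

Complete the square in the denominator: s^2 + 4*s + 20 = (s + 2)^2 + 4^2.
Split the numerator to match: 2*s - 8 = 2·(s + 2) - 3·4.
Invert each term: 2·(s + 2)/((s + 2)^2 + 16) ↔ 2e^(-2t)cos(4t); -3·4/((s + 2)^2 + 16) ↔ -3e^(-2t)sin(4t).

-3*exp(-2*t)*sin(4*t) + 2*exp(-2*t)*cos(4*t)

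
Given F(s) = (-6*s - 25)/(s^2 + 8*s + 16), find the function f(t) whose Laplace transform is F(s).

f(t) = -t*exp(-4*t) - 6*exp(-4*t)

Factor the denominator: s^2 + 8*s + 16 = (s + 4)^2.
Partial fraction decomposition gives [-6/(s + 4)] + [-1/(s + 4)^2].
Invert each term: -6/(s + 4) ↔ -6e^(-4t); -1/(s + 4)^2 ↔ -t·e^(-4t).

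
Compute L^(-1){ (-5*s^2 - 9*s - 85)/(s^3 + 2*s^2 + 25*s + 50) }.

-sin(5*t) - 2*cos(5*t) - 3*exp(-2*t)

Factor the denominator: s^3 + 2*s^2 + 25*s + 50 = (s + 2)*(s^2 + 25).
Partial fraction decomposition gives [-3/(s + 2)] + [-2*s/(s^2 + 25)] + [-5/(s^2 + 25)].
Invert each term: -3/(s + 2) ↔ -3e^(-2t); -2·s/(s^2 + 25) ↔ -2cos(5t); -1·5/(s^2 + 25) ↔ -sin(5t).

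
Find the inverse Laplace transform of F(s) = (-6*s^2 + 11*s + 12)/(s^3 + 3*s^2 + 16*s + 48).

Factor the denominator: s^3 + 3*s^2 + 16*s + 48 = (s + 3)*(s^2 + 16).
Partial fraction decomposition gives [-3/(s + 3)] + [-3*s/(s^2 + 16)] + [20/(s^2 + 16)].
Invert each term: -3/(s + 3) ↔ -3e^(-3t); -3·s/(s^2 + 16) ↔ -3cos(4t); 5·4/(s^2 + 16) ↔ 5sin(4t).

5*sin(4*t) - 3*cos(4*t) - 3*exp(-3*t)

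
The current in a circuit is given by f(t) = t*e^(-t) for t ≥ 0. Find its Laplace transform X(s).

L{e^(-t)} = 1/(s + 1).
Then apply L{t·g(t)} = -d/ds[G(s)] with G(s) = 1/(s + 1):
differentiating 1 time and applying the sign gives (s + 1)^(-2).

X(s) = (s + 1)^(-2)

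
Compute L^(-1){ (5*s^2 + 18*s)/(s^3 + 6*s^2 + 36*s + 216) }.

-sin(6*t) + 4*cos(6*t) + exp(-6*t)

Factor the denominator: s^3 + 6*s^2 + 36*s + 216 = (s + 6)*(s^2 + 36).
Partial fraction decomposition gives [1/(s + 6)] + [4*s/(s^2 + 36)] + [-6/(s^2 + 36)].
Invert each term: 1/(s + 6) ↔ e^(-6t); 4·s/(s^2 + 36) ↔ 4cos(6t); -1·6/(s^2 + 36) ↔ -sin(6t).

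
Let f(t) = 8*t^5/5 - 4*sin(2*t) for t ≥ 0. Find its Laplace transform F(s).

F(s) = -8/(s^2 + 4) + 192/s^6

By linearity of the Laplace transform, transform each term separately.
(-4)·[L{sin(2t)} = 2/(s^2 + 4)]; (8/5)·[L{t^5} = 5!/s^6 = 120/s^6].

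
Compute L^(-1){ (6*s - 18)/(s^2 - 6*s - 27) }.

6*exp(3*t)*cosh(6*t)

Rewrite the denominator: s^2 - 6*s - 27 = (s - 3)^2 - 36.
The form in (s - 3) signals a first-shifting-theorem factor e^(3t).
Since L{cosh(6t)} = s/(s^2 - 36), the inverse is e^(3*t)*cosh(6*t), scaled by 6.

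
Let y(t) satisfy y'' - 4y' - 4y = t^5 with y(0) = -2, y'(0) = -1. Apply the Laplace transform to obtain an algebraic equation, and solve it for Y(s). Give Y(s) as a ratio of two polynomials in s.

Y(s) = (-2*s^7 + 7*s^6 + 120)/(s^8 - 4*s^7 - 4*s^6)

Take the Laplace transform of both sides.
Using L{y''} = s^2 Y - s·y(0) - y'(0) and L{y'} = sY - y(0), with y(0) = -2, y'(0) = -1, the left side becomes (s^2 - 4*s - 4)Y - (-2*s + 7).
The right side is L{t^5} = 120/s^6.
So (s^2 - 4*s - 4)Y = 120/s^6 + (-2*s + 7).
Solve for Y(s) and write it as one ratio of polynomials.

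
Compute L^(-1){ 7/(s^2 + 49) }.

sin(7*t)

Since L{sin(7t)} = 7/(s^2 + 49), the inverse is sin(7*t).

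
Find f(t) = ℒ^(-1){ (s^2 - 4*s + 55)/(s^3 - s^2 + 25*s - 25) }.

Factor the denominator: s^3 - s^2 + 25*s - 25 = (s - 1)*(s^2 + 25).
Partial fraction decomposition gives [2/(s - 1)] + [-s/(s^2 + 25)] + [-5/(s^2 + 25)].
Invert each term: 2/(s - 1) ↔ 2e^(t); -1·s/(s^2 + 25) ↔ -cos(5t); -1·5/(s^2 + 25) ↔ -sin(5t).

f(t) = 2*exp(t) - sin(5*t) - cos(5*t)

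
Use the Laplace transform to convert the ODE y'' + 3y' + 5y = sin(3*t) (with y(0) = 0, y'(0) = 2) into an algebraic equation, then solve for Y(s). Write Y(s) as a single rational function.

Y(s) = (2*s^2 + 21)/(s^4 + 3*s^3 + 14*s^2 + 27*s + 45)

Transform both sides with L{·}.
Using L{y''} = s^2 Y - s·y(0) - y'(0) and L{y'} = sY - y(0), with y(0) = 0, y'(0) = 2, the left side becomes (s^2 + 3*s + 5)Y - (2).
The right side is L{sin(3*t)} = 3/(s^2 + 9).
So (s^2 + 3*s + 5)Y = 3/(s^2 + 9) + (2).
Divide through and combine into a single rational function.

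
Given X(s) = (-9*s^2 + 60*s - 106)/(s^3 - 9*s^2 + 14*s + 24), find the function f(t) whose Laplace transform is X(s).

f(t) = -5*exp(6*t) + exp(4*t) - 5*exp(-t)

Factor the denominator: s^3 - 9*s^2 + 14*s + 24 = (s - 6)*(s - 4)*(s + 1).
Partial fraction decomposition gives [-5/(s - 6)] + [1/(s - 4)] + [-5/(s + 1)].
Invert each term: -5/(s - 6) ↔ -5e^(6t); 1/(s - 4) ↔ e^(4t); -5/(s + 1) ↔ -5e^(-t).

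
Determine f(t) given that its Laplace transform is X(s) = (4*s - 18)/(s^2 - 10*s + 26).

f(t) = 2*exp(5*t)*sin(t) + 4*exp(5*t)*cos(t)

Complete the square in the denominator: s^2 - 10*s + 26 = (s - 5)^2 + 1^2.
Split the numerator to match: 4*s - 18 = 4·(s - 5) + 2·1.
Invert each term: 4·(s - 5)/((s - 5)^2 + 1) ↔ 4e^(5t)cos(t); 2·1/((s - 5)^2 + 1) ↔ 2e^(5t)sin(t).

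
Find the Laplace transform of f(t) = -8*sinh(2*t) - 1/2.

-16/(s^2 - 4) - 1/(2*s)

By linearity of the Laplace transform, transform each term separately.
(-8)·[L{sinh(2t)} = 2/(s^2 - 4)]; L{-1/2} = (-1/2)/s.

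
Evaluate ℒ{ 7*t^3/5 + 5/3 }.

5/(3*s) + 42/(5*s^4)

Apply the Laplace transform termwise.
L{5/3} = (5/3)/s; (7/5)·[L{t^3} = 3!/s^4 = 6/s^4].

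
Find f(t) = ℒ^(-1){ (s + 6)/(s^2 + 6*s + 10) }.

f(t) = 3*exp(-3*t)*sin(t) + exp(-3*t)*cos(t)

Complete the square in the denominator: s^2 + 6*s + 10 = (s + 3)^2 + 1^2.
Split the numerator to match: s + 6 = 1·(s + 3) + 3·1.
Invert each term: 1·(s + 3)/((s + 3)^2 + 1) ↔ e^(-3t)cos(t); 3·1/((s + 3)^2 + 1) ↔ 3e^(-3t)sin(t).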